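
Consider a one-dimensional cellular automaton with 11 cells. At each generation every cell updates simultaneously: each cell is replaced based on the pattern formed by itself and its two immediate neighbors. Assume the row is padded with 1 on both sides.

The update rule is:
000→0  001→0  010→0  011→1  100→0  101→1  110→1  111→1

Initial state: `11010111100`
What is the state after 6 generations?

11111111100

generation 1: 11101111100
generation 2: 11111111100
generation 3: 11111111100  (fixed point — unchanged through generation 6)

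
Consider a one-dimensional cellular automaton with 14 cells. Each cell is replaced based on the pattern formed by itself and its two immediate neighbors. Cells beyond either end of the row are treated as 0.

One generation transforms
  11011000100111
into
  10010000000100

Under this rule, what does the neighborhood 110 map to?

0

At position 1 the neighborhood is 110; the next row has 0 there.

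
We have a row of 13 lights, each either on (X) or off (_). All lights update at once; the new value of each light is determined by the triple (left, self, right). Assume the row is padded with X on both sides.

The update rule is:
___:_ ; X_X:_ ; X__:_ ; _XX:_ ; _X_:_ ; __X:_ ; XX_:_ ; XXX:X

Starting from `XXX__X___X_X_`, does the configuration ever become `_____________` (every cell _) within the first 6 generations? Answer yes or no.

yes

XX___________
X____________
_____________
all cells are _ at generation 3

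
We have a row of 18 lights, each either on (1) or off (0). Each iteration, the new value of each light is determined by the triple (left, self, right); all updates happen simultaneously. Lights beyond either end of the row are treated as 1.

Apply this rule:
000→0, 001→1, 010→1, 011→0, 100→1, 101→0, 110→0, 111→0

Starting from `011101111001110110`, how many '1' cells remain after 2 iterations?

4

000000000110000000
100000001001000001
count of 1: 4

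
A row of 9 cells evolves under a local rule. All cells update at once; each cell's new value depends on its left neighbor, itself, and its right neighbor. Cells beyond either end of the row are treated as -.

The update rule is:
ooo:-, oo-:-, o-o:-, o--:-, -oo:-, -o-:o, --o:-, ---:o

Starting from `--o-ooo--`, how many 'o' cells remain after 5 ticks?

o-o-----o
o-o-ooo-o
o-o-----o  (repeats tick 1; period 2)
tick 5: o-o-----o
count of o: 3

3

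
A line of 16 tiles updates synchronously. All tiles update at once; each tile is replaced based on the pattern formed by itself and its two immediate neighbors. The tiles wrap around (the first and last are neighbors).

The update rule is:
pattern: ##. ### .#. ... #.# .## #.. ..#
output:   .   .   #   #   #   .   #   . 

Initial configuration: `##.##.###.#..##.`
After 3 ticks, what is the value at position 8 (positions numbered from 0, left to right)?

#

..#..#...###...#
#.##.###....##.#
.#..#...###...#.
position 8 holds #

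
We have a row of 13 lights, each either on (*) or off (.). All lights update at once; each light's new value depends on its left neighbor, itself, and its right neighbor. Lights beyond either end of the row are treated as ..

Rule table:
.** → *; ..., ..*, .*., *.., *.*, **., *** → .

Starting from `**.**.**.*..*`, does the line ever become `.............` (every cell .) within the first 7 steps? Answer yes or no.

step 1: *..*..*......
step 2: .............
all cells are . at step 2

yes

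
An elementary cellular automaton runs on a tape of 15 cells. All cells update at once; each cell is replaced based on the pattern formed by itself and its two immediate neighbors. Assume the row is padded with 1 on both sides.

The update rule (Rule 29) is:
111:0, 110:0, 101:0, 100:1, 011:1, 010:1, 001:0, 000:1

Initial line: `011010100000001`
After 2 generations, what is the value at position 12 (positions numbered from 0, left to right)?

010010111111101
011010100000001
position 12 holds 0

0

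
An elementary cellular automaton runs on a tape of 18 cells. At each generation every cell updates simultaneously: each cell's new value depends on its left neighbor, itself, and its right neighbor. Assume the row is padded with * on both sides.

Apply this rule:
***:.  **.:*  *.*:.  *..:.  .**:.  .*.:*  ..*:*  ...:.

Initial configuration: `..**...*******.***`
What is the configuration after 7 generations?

.*.*..*......*....
.*.*.**.....**...*
.*.*..*....*.*..*.
.*.*.**...**.*.**.
.*.*..*..*.*.*..*.
.*.*.**.**.*.*.**.
.*.*..*..*.*.*..*.

.*.*..*..*.*.*..*.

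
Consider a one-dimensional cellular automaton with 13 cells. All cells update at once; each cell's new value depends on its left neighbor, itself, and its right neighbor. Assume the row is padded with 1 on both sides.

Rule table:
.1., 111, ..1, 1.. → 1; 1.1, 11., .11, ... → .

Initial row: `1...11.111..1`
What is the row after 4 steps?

.11.1..11111.

.1.1....1.11.
.1.11..11....
.1...11..1..1
.11.1..11111.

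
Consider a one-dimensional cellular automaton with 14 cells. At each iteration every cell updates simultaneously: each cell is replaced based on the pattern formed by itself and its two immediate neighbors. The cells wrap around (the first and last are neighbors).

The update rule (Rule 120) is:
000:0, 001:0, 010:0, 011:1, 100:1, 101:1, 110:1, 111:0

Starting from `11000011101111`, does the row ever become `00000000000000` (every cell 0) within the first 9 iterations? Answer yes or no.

no

iteration 1: 01100010111000
iteration 2: 01110001101100
iteration 3: 01011001111110
iteration 4: 00111101000011
iteration 5: 10100110100011
iteration 6: 11010111010010
iteration 7: 11101101101001
iteration 8: 00111111110101
iteration 9: 10100000011010
iteration 9 is 10100000011010, still not uniform 0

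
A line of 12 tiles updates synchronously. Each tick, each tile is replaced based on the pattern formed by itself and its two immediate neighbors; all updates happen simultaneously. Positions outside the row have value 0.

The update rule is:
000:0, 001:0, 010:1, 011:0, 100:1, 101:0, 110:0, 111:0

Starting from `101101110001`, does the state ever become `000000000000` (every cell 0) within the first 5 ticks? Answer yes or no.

100000001001
110000001101
001000000001
001100000001
000010000001
tick 5 is 000010000001, still not uniform 0

no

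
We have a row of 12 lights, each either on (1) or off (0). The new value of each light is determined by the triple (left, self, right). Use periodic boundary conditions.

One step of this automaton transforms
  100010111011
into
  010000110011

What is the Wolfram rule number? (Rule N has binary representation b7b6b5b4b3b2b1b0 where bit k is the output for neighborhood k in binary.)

152

position 7: 111 → 1  (bit 7 = 1)
position 0: 110 → 0  (bit 6 = 0)
position 5: 101 → 0  (bit 5 = 0)
position 1: 100 → 1  (bit 4 = 1)
position 6: 011 → 1  (bit 3 = 1)
position 4: 010 → 0  (bit 2 = 0)
position 3: 001 → 0  (bit 1 = 0)
position 2: 000 → 0  (bit 0 = 0)
bits b7..b0 = 10011000 = 152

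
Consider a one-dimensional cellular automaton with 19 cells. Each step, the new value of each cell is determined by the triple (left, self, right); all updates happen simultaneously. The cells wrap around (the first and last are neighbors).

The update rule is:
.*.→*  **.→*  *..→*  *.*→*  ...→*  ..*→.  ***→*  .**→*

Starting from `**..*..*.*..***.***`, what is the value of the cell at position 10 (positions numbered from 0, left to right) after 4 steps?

*

***.**.****.*******
*******************
*******************  (fixed point — unchanged through step 4)
position 10 holds *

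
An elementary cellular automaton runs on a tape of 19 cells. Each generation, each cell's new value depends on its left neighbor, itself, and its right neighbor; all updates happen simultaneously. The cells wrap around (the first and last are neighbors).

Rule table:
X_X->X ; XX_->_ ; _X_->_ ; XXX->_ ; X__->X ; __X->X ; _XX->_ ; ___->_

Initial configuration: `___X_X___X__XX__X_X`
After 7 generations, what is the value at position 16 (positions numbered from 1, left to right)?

X_X_X_X_X_XX__XX_X_
_X_X_X_X_X__XX__X_X
X_X_X_X_X_XX__XX_X_  (repeats generation 1; period 2)
generation 7: X_X_X_X_X_XX__XX_X_
position 16 holds X

X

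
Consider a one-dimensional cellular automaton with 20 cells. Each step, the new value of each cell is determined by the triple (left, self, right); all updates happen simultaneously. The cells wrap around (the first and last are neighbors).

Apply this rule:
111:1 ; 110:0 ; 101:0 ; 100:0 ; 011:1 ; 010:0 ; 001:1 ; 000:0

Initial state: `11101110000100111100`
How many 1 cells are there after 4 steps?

10

11001100001001111001
10011000010011110011
00110000100111100111
01100001001111001110
count of 1: 10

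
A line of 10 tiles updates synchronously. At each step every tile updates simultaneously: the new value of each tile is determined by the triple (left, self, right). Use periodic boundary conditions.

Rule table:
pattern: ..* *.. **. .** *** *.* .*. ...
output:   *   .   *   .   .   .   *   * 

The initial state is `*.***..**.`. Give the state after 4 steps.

*...*.*.*.
*.***.*.*.
*...*.*.*.  (repeats step 1; period 2)
step 4: *.***.*.*.

*.***.*.*.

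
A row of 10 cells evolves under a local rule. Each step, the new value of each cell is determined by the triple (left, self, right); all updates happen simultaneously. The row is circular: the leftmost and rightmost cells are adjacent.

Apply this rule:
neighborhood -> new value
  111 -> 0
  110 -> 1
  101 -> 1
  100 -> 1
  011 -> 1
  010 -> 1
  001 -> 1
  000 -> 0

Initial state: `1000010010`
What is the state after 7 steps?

1100111111
0111100000
1100110000
1111111001
0000001111
1000011001
1100111111

1100111111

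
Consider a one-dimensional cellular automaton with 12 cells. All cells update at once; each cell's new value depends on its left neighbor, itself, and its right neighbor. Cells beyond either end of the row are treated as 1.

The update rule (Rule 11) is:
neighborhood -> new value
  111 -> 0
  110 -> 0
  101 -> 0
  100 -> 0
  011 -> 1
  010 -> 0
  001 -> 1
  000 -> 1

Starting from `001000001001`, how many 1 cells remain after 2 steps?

010011110011
000110000110
count of 1: 4

4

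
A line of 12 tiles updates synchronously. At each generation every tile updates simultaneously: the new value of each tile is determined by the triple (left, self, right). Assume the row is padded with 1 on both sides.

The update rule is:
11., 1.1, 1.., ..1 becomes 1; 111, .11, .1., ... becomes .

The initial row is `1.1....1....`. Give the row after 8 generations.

generation 1: 11.1..1.1..1
generation 2: .11.11.1.11.
generation 3: 1.11.11.1.11
generation 4: 11.11.11.1..
generation 5: .11.11.11.11
generation 6: 1.11.11.11..
generation 7: 11.11.11.111
generation 8: .11.11.11...

.11.11.11...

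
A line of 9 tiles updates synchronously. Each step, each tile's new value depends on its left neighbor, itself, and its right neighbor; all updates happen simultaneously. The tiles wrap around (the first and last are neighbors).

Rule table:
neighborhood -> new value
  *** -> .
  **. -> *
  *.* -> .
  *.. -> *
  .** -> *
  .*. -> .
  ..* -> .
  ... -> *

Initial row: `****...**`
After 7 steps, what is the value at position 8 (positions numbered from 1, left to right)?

...***.*.
**.*.*..*
.*....*.*
..***....
*.*.*****
*...*....
.**..***.
position 8 holds *

*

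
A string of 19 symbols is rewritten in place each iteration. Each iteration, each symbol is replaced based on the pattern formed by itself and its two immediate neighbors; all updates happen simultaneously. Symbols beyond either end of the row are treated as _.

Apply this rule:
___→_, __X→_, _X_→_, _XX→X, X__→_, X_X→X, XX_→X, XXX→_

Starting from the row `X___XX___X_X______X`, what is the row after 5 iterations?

____XX____X________
____XX_____________
____XX_____________  (fixed point — unchanged through iteration 5)

____XX_____________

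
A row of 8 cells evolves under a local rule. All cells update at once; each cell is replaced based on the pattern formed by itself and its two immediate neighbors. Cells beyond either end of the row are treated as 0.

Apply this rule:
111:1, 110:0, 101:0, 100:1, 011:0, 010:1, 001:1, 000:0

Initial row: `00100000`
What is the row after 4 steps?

step 1: 01110000
step 2: 10101000
step 3: 10101100
step 4: 10100010

10100010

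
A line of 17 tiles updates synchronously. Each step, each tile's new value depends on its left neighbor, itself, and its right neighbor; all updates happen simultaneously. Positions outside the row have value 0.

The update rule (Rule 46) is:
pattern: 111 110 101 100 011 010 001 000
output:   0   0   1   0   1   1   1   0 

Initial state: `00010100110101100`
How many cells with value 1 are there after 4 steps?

00111101101111000
01100011011000000
11000110110000000
10001101100000000
count of 1: 5

5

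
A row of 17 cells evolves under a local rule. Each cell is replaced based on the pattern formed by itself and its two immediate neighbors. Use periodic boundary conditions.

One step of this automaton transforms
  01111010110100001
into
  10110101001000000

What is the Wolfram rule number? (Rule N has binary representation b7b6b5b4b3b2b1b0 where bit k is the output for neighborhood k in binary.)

160

position 2: 111 → 1  (bit 7 = 1)
position 4: 110 → 0  (bit 6 = 0)
position 0: 101 → 1  (bit 5 = 1)
position 12: 100 → 0  (bit 4 = 0)
position 1: 011 → 0  (bit 3 = 0)
position 6: 010 → 0  (bit 2 = 0)
position 15: 001 → 0  (bit 1 = 0)
position 13: 000 → 0  (bit 0 = 0)
bits b7..b0 = 10100000 = 160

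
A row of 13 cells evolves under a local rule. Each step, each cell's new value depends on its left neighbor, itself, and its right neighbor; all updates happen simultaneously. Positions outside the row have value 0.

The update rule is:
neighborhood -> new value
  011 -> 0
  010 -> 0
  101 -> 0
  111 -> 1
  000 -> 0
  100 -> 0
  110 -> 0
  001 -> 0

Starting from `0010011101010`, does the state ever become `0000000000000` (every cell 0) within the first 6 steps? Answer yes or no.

step 1: 0000001000000
step 2: 0000000000000
all cells are 0 at step 2

yes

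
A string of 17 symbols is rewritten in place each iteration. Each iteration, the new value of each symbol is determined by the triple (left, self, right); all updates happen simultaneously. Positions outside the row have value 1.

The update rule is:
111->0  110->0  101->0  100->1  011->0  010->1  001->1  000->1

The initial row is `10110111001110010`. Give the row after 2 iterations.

11111111001110000

00000000110001110
11111111001110000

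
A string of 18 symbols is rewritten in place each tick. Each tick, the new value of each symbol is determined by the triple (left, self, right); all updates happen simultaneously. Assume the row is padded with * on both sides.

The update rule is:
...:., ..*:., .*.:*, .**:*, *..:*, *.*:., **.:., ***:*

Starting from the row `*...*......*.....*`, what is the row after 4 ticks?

.**.*.*.*..*.*.*.*

.*..**.....**....*
.**.*.*....*.*...*
.*..*.**...*.**..*
.**.*.*.*..*.*.*.*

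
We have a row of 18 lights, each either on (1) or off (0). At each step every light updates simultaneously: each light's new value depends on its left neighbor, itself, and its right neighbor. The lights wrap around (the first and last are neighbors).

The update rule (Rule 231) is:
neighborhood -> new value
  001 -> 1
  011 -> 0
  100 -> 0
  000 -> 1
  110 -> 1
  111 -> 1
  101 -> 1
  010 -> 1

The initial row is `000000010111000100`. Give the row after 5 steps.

110111111111101101

111111111011011101
111111111101101110
011111111110110111
101111111111011011
110111111111101101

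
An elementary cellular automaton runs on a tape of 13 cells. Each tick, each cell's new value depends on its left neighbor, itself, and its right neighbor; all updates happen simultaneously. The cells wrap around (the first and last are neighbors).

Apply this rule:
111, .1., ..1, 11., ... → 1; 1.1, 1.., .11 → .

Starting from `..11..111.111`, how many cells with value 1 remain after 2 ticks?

6

.1.1.1.11..11
.1.1.1..1.1.1
count of 1: 6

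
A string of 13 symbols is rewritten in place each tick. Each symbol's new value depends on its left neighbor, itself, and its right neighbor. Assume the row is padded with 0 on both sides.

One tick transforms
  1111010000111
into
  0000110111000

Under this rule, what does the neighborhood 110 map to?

At position 3 the neighborhood is 110; the next row has 0 there.

0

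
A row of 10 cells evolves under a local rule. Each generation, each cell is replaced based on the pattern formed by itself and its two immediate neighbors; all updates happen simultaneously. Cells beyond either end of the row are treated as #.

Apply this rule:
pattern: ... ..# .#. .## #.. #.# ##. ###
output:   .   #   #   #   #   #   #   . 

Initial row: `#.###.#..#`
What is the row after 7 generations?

###.######
..###.....
###.##...#
..#####.##
###...###.
..##.##.##
#########.

#########.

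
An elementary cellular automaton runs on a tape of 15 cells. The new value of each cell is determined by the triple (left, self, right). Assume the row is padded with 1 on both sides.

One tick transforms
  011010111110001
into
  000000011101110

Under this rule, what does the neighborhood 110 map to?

0

At position 2 the neighborhood is 110; the next row has 0 there.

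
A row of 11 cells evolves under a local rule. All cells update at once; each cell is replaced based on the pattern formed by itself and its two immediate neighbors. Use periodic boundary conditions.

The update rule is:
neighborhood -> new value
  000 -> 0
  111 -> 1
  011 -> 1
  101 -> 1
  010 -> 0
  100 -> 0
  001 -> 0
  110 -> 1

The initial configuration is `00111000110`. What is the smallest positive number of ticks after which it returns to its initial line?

tick 1: 00111000110

1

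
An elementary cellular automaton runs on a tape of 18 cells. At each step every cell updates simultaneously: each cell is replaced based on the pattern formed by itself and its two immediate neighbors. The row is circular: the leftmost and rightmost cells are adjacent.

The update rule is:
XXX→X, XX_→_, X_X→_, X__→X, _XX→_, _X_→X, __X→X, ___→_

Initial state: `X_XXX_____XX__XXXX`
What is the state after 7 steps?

XXX_XXX_XXXX_X_X__

___X_X___X__XX_XXX
X_XX_XX_XXXX____X_
X________XX_X__XX_
XX______X___XXX___
__X____XXX_X_X_X_X
XXXX__X_X__X_X_X_X
XXX_XXX_XXXX_X_X__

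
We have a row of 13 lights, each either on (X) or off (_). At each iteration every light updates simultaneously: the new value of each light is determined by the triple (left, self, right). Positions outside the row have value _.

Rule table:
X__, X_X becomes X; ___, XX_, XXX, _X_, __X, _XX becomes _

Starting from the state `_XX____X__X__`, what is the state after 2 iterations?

___X____X__X_
____X____X__X

____X____X__X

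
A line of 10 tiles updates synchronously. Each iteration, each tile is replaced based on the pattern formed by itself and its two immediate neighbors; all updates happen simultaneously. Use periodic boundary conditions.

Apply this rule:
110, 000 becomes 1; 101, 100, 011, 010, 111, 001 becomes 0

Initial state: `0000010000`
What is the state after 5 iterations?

0000010111

1111000111
0001010000
1100000111
0101110000
0000010111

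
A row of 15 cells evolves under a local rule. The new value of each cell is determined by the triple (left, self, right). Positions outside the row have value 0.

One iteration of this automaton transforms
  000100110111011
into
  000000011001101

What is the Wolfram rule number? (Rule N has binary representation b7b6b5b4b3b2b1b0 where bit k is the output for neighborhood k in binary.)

position 10: 111 → 0  (bit 7 = 0)
position 7: 110 → 1  (bit 6 = 1)
position 8: 101 → 1  (bit 5 = 1)
position 4: 100 → 0  (bit 4 = 0)
position 6: 011 → 0  (bit 3 = 0)
position 3: 010 → 0  (bit 2 = 0)
position 2: 001 → 0  (bit 1 = 0)
position 0: 000 → 0  (bit 0 = 0)
bits b7..b0 = 01100000 = 96

96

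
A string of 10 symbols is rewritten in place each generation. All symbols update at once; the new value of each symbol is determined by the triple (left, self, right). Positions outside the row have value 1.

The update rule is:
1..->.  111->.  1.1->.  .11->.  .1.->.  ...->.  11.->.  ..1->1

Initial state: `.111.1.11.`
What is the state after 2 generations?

.........1

generation 1: ..........
generation 2: .........1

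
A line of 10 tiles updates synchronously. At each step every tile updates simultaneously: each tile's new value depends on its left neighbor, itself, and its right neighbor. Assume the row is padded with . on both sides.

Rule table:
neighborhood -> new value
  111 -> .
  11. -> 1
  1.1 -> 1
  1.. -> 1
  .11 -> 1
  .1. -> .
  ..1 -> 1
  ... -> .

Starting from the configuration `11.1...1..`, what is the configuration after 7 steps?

111.1.1.1.
1.11.1.1.1
.1111.1.1.
11..11.1.1
1111111.1.
1.....11.1
.1...1111.

.1...1111.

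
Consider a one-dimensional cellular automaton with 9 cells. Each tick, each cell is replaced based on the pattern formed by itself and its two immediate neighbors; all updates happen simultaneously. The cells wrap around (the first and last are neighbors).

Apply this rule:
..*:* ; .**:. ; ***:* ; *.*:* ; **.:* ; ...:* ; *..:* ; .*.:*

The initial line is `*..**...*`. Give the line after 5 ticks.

***.***.*

tick 1: ***.****.
tick 2: .***.****
tick 3: *.***.***
tick 4: **.***.**
tick 5: ***.***.*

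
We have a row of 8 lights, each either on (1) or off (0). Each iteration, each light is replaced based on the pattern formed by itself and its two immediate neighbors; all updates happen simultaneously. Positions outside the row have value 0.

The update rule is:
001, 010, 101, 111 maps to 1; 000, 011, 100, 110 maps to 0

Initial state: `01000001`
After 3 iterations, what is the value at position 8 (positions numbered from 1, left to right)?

11000011
00000100
00001100
position 8 holds 0

0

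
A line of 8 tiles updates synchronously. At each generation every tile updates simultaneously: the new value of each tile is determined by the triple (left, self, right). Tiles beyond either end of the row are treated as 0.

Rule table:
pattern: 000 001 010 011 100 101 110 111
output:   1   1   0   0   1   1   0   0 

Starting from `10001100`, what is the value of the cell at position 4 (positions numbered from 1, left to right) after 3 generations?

01110011
10001100  (repeats generation 0; period 2)
generation 3: 01110011
position 4 holds 1

1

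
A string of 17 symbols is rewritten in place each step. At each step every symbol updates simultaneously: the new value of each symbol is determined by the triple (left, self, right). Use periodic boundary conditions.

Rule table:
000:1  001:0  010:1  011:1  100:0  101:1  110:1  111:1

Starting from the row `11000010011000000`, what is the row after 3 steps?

11011010011011110
11111110011111111
11111110011111111

11111110011111111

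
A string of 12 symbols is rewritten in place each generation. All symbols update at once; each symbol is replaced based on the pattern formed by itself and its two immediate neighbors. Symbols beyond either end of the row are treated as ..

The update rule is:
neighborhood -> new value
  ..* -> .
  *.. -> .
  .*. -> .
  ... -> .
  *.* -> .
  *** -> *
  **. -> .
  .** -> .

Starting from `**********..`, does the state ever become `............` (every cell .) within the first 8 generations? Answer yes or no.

yes

.********...
..******....
...****.....
....**......
............
all cells are . at generation 5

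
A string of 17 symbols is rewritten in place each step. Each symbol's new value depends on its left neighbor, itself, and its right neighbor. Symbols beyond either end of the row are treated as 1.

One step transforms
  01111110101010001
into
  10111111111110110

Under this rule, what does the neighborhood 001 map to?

1

At position 15 the neighborhood is 001; the next row has 1 there.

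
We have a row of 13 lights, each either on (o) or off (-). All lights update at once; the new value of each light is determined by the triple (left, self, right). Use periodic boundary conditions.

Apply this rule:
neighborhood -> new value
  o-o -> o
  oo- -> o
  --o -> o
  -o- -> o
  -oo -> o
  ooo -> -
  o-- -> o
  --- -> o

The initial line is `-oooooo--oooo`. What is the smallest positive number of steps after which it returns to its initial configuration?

oo----oooo--o
-oooooo--oooo

2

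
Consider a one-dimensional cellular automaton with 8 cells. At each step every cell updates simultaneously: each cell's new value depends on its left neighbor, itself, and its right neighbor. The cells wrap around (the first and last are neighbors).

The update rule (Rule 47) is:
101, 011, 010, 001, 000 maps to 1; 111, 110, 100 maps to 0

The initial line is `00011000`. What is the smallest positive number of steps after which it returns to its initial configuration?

8

step 1: 11110011
step 2: 00000110
step 3: 11111100
step 4: 10000001
step 5: 00111111
step 6: 01100000
step 7: 11001111
step 8: 00011000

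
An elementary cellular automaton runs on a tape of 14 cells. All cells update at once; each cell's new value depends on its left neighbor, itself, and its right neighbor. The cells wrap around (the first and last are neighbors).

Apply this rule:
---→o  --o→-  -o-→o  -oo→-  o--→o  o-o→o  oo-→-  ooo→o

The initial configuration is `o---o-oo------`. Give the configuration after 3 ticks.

ooooo-oo--o-oo

tick 1: ooo-oo--ooooo-
tick 2: -o-o--o--ooo-o
tick 3: ooooo-oo--o-oo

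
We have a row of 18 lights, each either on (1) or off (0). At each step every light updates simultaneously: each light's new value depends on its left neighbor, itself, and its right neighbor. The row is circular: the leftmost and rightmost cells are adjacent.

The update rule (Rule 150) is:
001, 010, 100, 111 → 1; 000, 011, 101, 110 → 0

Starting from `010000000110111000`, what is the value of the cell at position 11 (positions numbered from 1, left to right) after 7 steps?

111000001000010100
010100011100110111
010110101011000010
110000101000100111
101001101101111011
001110000000110001
110101000001001011
position 11 holds 0

0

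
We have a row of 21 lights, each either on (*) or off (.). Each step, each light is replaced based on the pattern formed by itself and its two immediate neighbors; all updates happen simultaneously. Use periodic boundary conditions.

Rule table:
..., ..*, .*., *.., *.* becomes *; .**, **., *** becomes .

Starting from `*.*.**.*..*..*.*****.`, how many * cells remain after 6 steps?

7

****..*********.....*
....**.........*****.
****..*********.....*  (repeats step 1; period 2)
step 6: ....**.........*****.
count of *: 7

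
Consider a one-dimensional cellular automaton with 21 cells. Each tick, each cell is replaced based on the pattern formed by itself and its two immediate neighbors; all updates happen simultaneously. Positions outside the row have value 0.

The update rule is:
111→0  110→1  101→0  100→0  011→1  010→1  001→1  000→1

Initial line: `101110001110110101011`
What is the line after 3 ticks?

101010111010110101011
101010101010110101011
101010101010110101011

101010101010110101011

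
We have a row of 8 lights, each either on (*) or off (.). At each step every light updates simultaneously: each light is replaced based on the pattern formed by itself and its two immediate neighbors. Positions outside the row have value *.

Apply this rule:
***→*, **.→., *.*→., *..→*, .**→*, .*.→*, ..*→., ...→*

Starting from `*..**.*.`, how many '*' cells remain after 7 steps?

3

step 1: .*.*..*.
step 2: .*.**.*.
step 3: .*.*..*.  (repeats step 1; period 2)
step 7: .*.*..*.
count of *: 3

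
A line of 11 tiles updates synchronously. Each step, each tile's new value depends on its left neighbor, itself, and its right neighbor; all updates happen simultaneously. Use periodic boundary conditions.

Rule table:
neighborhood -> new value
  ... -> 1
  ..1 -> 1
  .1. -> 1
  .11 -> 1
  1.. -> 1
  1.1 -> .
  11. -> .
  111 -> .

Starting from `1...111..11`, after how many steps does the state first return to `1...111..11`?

.1111..111.
11...111..1
..1111..111
111...111..
1..1111..11
.111...111.
11..1111..1
..111...111
111..1111..
1..111...11
.111..1111.
11..111...1
..111..1111
111..111...
1..111..111
.111..111..
11..111..11
..111..111.
111..111..1
...111..111
1111..111..
1...111..11

22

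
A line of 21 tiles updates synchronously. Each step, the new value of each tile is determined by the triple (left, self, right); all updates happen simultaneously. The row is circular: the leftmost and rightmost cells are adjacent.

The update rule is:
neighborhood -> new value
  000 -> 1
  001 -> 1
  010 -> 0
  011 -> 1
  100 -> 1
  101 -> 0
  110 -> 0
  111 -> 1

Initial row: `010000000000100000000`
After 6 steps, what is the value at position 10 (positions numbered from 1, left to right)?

step 1: 101111111111011111111
step 2: 001111111110011111111
step 3: 111111111101111111110
step 4: 111111111001111111100
step 5: 111111110111111111011
step 6: 111111100111111110011
position 10 holds 1

1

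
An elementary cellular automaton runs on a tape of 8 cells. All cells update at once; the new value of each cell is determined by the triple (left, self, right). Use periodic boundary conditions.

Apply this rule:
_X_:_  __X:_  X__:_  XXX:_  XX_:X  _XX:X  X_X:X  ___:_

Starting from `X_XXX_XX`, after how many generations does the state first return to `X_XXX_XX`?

XXX_XXX_
X_XXX_XX

2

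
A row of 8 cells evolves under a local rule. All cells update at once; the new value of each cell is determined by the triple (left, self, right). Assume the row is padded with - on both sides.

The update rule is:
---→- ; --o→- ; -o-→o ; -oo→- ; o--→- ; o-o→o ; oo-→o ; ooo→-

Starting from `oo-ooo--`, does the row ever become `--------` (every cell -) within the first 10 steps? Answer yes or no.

step 1: -oo--o--
step 2: --o--o--
step 3: --o--o--  (fixed point — unchanged through step 10)
step 10 is --o--o--, still not uniform -

no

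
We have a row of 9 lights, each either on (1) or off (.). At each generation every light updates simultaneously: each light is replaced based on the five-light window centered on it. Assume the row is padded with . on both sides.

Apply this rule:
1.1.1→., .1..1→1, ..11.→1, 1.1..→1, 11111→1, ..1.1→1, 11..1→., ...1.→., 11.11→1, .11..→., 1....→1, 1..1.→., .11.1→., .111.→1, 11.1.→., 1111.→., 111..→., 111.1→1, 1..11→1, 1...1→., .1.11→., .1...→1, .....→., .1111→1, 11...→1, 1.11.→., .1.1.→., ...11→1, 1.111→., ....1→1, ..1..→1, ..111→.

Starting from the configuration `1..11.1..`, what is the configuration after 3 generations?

.11..1.11

1111..111
.1...1.1.
.11..1.11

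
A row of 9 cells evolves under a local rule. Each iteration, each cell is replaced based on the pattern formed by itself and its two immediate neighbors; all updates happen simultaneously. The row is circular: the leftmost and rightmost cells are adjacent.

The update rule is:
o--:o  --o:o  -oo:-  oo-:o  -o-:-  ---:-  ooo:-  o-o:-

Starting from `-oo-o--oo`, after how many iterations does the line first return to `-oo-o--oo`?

iteration 1: --o--oo-o
iteration 2: oo-oo-o--
iteration 3: -o--o--oo
iteration 4: --oo-oo-o
iteration 5: oo-o--o--
iteration 6: -o--oo-oo
iteration 7: --oo-o--o
iteration 8: oo-o--oo-
iteration 9: -o--oo-o-
iteration 10: o-oo-o--o
iteration 11: o--o--oo-
iteration 12: -oo-oo-o-
iteration 13: o-o--o--o
iteration 14: o--oo-oo-
iteration 15: -oo-o--o-
iteration 16: o-o--oo-o
iteration 17: o--oo-o--
iteration 18: -oo-o--oo

18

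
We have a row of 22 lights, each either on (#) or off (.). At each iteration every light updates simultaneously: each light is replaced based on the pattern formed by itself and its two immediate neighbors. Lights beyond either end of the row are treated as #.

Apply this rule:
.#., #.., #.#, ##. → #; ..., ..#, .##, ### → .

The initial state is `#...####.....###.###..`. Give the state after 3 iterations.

#.##.....##......##...

##.....##......##..##.
.##.....##......##..##
#.##.....##......##...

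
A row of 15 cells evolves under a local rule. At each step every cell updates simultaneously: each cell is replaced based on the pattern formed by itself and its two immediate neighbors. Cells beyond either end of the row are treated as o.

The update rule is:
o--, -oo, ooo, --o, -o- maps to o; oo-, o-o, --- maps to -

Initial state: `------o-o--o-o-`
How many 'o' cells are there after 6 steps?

o----oo-oooo-o-
-o--oo--ooo--o-
-oooo-oooo-ooo-
-ooo--ooo--oo--
-oo-oooo-ooo-oo
-o--ooo--oo--oo
count of o: 8

8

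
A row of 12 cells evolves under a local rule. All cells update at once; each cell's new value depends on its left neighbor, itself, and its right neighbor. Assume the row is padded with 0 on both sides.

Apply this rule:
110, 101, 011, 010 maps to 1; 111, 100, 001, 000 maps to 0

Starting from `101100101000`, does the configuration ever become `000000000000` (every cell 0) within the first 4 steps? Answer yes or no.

no

111100111000
100100101000
100100111000
100100101000
step 4 is 100100101000, still not uniform 0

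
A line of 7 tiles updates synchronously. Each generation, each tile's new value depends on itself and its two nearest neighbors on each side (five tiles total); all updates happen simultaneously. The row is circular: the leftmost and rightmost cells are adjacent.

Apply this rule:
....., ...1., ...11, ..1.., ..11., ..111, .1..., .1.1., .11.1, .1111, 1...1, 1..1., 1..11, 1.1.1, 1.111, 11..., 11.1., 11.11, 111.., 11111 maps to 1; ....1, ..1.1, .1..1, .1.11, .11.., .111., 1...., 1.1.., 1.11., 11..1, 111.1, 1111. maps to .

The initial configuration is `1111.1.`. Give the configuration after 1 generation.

11..11.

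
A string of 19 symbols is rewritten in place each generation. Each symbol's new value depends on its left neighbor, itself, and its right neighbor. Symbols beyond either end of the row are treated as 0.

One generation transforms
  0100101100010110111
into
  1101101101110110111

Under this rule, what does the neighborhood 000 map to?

At position 9 the neighborhood is 000; the next row has 1 there.

1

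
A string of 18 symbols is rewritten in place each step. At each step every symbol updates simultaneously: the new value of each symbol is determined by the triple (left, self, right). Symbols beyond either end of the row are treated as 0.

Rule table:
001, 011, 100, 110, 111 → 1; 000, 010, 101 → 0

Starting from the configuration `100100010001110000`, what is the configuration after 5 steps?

011010101011111000
111000000011111100
111100000111111110
111110001111111111
111111011111111111

111111011111111111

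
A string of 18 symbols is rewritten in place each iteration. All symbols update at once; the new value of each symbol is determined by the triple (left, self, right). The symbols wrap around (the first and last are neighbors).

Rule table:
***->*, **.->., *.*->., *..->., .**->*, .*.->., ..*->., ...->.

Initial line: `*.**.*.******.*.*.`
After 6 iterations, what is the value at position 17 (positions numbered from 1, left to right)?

.

..*....*****......
.......****.......
.......***........
.......**.........
.......*..........
..................
position 17 holds .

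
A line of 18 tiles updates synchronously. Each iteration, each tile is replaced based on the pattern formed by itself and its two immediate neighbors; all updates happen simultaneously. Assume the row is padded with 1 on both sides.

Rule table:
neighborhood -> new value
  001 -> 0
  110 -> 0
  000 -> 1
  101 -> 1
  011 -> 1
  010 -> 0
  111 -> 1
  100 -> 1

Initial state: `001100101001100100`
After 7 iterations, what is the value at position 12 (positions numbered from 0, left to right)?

0

101010010101010010
010101001010101001
101010100101010101
010101010010101011
101010101001010111
010101010100101111
101010101010011111
position 12 holds 0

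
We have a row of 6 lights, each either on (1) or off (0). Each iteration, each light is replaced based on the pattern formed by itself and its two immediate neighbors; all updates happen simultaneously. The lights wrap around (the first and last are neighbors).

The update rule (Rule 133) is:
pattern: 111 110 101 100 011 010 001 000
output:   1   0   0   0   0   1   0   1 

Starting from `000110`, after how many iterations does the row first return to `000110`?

2

110000
000110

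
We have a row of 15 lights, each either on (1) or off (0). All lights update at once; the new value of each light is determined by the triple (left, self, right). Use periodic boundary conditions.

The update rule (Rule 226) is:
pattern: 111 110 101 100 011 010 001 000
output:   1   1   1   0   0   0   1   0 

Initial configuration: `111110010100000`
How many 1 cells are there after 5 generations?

7

011110101000001
101111010000010
010111100000101
101011100001010
010101100010101
count of 1: 7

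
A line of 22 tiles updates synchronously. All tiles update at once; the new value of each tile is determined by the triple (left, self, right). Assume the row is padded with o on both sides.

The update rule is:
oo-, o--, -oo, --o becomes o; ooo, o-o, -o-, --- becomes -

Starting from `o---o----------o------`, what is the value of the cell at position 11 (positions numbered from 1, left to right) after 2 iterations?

iteration 1: oo-o-o--------o-o----o
iteration 2: -o----o------o---o--oo
position 11 holds -

-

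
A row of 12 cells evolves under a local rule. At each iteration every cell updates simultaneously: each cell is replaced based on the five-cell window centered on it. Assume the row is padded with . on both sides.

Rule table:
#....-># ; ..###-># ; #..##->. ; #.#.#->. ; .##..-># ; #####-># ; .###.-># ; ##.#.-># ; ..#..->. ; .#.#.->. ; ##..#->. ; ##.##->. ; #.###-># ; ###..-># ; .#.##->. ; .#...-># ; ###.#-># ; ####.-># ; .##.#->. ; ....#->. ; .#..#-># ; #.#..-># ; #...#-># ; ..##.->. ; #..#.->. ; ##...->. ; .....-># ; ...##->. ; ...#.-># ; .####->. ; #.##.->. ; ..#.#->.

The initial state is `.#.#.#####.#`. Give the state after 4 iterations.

iteration 1: #....#.#####
iteration 2: .##.#..#.###
iteration 3: ...###...###
iteration 4: #..###.#.###

#..###.#.###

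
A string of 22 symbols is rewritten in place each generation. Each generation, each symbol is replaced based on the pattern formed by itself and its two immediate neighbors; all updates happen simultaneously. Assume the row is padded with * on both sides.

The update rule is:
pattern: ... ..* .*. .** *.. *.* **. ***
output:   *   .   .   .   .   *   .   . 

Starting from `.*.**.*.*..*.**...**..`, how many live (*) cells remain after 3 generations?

6

*.*..*.*....*...*.....
.*....*..**...*...***.
*..**.......*...*....*
count of *: 6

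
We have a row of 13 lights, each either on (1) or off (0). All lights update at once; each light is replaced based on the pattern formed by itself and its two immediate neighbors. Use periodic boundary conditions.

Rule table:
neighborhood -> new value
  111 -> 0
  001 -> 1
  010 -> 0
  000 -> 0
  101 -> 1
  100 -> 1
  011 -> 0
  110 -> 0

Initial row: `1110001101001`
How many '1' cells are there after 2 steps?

6

0001010010110
0010101101001
count of 1: 6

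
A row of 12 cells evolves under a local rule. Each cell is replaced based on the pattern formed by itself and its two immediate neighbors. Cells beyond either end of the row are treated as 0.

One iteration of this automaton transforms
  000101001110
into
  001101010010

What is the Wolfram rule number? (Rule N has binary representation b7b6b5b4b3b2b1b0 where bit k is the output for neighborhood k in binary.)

70

position 9: 111 → 0  (bit 7 = 0)
position 10: 110 → 1  (bit 6 = 1)
position 4: 101 → 0  (bit 5 = 0)
position 6: 100 → 0  (bit 4 = 0)
position 8: 011 → 0  (bit 3 = 0)
position 3: 010 → 1  (bit 2 = 1)
position 2: 001 → 1  (bit 1 = 1)
position 0: 000 → 0  (bit 0 = 0)
bits b7..b0 = 01000110 = 70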